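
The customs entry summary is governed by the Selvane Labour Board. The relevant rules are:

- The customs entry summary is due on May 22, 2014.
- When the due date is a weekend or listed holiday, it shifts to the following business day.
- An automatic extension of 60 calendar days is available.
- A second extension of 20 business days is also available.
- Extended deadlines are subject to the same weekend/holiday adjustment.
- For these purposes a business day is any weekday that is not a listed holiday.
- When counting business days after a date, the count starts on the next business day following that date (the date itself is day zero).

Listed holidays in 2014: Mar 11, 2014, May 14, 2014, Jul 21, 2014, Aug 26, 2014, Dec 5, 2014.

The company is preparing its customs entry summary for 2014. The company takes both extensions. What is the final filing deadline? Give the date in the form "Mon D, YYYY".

Aug 19, 2014

Start from the fixed due date, May 22, 2014.
Since May 22, 2014 is a Thursday and not a holiday, the date is unchanged.
With the 60-day extension, May 22, 2014 becomes Jul 21, 2014.
Jul 21, 2014 is a listed holiday; the next business day is Jul 22, 2014 (Tuesday).
Counting 20 further business days from Jul 22, 2014 reaches Aug 19, 2014.
Since Aug 19, 2014 is a Tuesday and not a holiday, the date is unchanged.
Deadline: Aug 19, 2014.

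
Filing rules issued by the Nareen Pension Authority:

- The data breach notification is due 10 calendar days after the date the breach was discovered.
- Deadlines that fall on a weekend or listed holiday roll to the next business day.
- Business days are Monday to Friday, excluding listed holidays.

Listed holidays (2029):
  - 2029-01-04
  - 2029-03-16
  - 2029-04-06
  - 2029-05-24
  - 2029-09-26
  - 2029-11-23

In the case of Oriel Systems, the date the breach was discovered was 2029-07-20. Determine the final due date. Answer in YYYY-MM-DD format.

2029-07-30

Adding 10 calendar days to 2029-07-20 gives 2029-07-30.
2029-07-30 is a Monday and not a listed holiday, so it stands.
So the filing is due 2029-07-30.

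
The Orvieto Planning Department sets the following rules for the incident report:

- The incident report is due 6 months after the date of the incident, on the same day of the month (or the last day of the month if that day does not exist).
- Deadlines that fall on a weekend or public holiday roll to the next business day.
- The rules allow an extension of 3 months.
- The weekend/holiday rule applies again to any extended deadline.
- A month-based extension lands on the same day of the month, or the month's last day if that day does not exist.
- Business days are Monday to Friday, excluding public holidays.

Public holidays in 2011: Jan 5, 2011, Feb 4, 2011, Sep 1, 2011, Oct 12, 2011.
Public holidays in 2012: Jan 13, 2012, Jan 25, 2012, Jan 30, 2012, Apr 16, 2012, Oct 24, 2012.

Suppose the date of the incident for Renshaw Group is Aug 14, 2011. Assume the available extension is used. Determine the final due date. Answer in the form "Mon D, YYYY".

Moving 6 months forward from Aug 14, 2011 on the corresponding day gives Feb 14, 2012.
Feb 14, 2012 falls on a Tuesday, which is a business day, so no adjustment is needed.
The 3 months extension carries Feb 14, 2012 to May 14, 2012.
May 14, 2012 (Monday) is already a business day.
Deadline: May 14, 2012.

May 14, 2012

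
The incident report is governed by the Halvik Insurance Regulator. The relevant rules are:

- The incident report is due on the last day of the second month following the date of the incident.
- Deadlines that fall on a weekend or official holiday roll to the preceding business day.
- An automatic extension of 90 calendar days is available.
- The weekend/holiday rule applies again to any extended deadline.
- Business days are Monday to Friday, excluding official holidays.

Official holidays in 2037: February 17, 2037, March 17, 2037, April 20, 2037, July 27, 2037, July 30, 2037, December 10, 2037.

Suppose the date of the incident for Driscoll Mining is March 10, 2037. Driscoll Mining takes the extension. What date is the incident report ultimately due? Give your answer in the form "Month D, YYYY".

August 27, 2037

2 months after March 10, 2037 falls in May 2037; the last day of that month is May 31, 2037.
May 31, 2037 is a Sunday, so it moves to the preceding business day, May 29, 2037 (Friday).
The 90-calendar-day extension moves the deadline from May 29, 2037 to August 27, 2037.
August 27, 2037 (Thursday) is already a business day.
Deadline: August 27, 2037.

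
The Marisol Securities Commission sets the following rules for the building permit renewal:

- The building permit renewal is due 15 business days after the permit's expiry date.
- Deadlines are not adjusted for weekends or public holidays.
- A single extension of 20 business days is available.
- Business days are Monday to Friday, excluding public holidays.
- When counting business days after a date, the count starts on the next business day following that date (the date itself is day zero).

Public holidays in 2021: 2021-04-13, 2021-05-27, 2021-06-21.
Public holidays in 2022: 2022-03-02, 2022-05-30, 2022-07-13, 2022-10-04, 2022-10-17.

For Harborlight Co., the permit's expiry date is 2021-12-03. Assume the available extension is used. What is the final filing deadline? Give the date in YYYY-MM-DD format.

2022-01-21

Starting the day after 2021-12-03 and counting 15 business days lands on 2021-12-24.
2021-12-24 falls on a Friday. The rules make no weekend/holiday allowance, so it remains 2021-12-24.
Counting 20 further business days from 2021-12-24 reaches 2022-01-21.
No adjustment is made for weekends or holidays, so 2022-01-21 stands.
The final due date is 2022-01-21.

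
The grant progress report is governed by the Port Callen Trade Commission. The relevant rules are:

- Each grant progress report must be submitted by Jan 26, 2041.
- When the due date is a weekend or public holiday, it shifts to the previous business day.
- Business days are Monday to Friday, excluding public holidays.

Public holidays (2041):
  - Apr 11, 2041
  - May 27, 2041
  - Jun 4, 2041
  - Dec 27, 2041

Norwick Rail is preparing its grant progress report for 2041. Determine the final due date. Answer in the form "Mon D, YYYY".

Jan 25, 2041

The statutory due date is Jan 26, 2041.
Jan 26, 2041 is a Saturday, so it moves to the preceding business day, Jan 25, 2041 (Friday).
So the filing is due Jan 25, 2041.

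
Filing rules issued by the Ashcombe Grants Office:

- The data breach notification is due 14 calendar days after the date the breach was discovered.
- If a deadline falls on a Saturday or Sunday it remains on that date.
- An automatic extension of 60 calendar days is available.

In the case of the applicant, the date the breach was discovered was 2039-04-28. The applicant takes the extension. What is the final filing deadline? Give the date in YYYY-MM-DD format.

2039-07-11

Trigger date 2039-04-28 + 14 calendar days = 2039-05-12.
2039-05-12 is a Thursday; no weekend or holiday adjustment applies.
Add the 60 calendar-day extension to 2039-05-12: 2039-07-11.
2039-07-11 falls on a Monday. The rules make no weekend/holiday allowance, so it remains 2039-07-11.
Deadline: 2039-07-11.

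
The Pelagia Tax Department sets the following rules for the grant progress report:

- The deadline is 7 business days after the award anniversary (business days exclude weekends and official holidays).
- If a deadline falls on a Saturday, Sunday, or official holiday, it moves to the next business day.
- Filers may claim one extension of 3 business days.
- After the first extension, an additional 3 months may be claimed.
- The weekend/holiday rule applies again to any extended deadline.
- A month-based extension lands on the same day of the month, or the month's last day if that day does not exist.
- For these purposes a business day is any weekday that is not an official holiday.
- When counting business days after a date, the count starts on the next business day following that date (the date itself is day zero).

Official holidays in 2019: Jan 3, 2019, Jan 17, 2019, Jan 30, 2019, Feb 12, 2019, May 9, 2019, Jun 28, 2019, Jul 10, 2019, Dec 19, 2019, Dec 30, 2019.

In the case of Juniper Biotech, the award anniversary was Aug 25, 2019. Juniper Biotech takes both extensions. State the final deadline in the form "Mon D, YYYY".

Counting 7 business days after Aug 25, 2019 (skipping weekends and listed holidays) reaches Sep 3, 2019.
Sep 3, 2019 (Tuesday) is already a business day.
Applying the 3-business-day extension: 3 business days after Sep 3, 2019 is Sep 6, 2019.
Sep 6, 2019 is a Friday and not a listed holiday, so it stands.
Add 3 months to Sep 6, 2019: Dec 6, 2019.
Dec 6, 2019 (Friday) is already a business day.
So the filing is due Dec 6, 2019.

Dec 6, 2019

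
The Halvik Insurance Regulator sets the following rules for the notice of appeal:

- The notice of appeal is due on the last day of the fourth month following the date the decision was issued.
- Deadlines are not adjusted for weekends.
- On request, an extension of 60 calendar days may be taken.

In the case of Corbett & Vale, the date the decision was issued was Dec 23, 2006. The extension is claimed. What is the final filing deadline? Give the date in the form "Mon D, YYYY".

The fourth month after Dec 23, 2006 is April 2007, whose last day is Apr 30, 2007.
Apr 30, 2007 falls on a Monday. The rules make no weekend/holiday allowance, so it remains Apr 30, 2007.
With the 60-day extension, Apr 30, 2007 becomes Jun 29, 2007.
No adjustment is made for weekends or holidays, so Jun 29, 2007 stands.
So the filing is due Jun 29, 2007.

Jun 29, 2007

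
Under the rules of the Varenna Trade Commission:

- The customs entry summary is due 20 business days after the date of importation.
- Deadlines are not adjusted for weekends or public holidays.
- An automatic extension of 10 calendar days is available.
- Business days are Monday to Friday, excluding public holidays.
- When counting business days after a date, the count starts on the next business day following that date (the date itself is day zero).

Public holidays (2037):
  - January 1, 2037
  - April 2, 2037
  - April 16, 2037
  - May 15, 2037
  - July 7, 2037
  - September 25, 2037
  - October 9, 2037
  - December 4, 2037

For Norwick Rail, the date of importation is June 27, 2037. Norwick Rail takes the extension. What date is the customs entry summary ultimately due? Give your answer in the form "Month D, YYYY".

Counting 20 business days after June 27, 2037 (skipping weekends and listed holidays) reaches July 27, 2037.
July 27, 2037 is a Monday; no weekend or holiday adjustment applies.
With the 10-day extension, July 27, 2037 becomes August 6, 2037.
August 6, 2037 falls on a Thursday. The rules make no weekend/holiday allowance, so it remains August 6, 2037.
The final due date is August 6, 2037.

August 6, 2037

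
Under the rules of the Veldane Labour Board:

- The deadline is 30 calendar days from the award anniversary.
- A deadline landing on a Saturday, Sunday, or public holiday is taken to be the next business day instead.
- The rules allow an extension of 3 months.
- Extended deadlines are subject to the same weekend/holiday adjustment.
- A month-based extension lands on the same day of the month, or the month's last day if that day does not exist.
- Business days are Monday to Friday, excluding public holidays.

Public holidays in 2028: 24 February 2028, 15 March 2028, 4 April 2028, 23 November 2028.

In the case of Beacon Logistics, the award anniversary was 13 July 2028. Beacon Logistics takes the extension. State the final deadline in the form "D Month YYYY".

14 November 2028

Trigger date 13 July 2028 + 30 calendar days = 12 August 2028.
12 August 2028 falls on a Saturday. Rolling to the next business day gives 14 August 2028, a Monday.
Applying the 3 months extension: 3 months after 14 August 2028 is 14 November 2028.
14 November 2028 falls on a Tuesday, which is a business day, so no adjustment is needed.
So the filing is due 14 November 2028.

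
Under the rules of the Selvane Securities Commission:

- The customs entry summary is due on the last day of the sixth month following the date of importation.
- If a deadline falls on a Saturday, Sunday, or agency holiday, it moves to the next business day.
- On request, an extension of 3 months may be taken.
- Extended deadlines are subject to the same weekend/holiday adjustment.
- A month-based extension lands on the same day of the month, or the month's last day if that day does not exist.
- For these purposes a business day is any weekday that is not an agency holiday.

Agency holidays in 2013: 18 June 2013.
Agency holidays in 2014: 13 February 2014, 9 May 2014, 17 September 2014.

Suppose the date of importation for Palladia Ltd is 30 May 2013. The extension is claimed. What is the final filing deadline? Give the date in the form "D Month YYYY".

6 months after 30 May 2013 falls in November 2013; the last day of that month is 30 November 2013.
30 November 2013 is a Saturday; the next business day is 2 December 2013 (Monday).
The 3 months extension carries 2 December 2013 to 2 March 2014.
2 March 2014 falls on a Sunday. Rolling to the next business day gives 3 March 2014, a Monday.
The final due date is 3 March 2014.

3 March 2014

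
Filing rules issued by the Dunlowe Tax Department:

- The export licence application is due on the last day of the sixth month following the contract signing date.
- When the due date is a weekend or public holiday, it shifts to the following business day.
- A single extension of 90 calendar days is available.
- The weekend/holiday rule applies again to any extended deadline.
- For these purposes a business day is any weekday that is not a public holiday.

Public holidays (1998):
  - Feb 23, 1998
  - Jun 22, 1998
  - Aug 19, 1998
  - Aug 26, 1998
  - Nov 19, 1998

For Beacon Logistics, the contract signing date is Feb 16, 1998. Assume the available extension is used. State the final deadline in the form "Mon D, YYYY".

Nov 30, 1998

6 months after Feb 16, 1998 falls in August 1998; the last day of that month is Aug 31, 1998.
Aug 31, 1998 is a Monday and not a listed holiday, so it stands.
Add the 90 calendar-day extension to Aug 31, 1998: Nov 29, 1998.
Nov 29, 1998 is a Sunday; the next business day is Nov 30, 1998 (Monday).
The final due date is Nov 30, 1998.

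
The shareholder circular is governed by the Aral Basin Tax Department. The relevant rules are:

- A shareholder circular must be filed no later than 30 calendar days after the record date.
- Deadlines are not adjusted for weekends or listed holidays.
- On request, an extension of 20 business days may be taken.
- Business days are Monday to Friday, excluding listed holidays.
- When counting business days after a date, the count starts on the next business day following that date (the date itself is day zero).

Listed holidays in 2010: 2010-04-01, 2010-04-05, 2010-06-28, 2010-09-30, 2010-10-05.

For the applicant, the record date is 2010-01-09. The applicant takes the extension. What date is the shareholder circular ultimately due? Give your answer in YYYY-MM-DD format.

Adding 30 calendar days to 2010-01-09 gives 2010-02-08.
2010-02-08 is a Monday; no weekend or holiday adjustment applies.
Applying the 20-business-day extension: 20 business days after 2010-02-08 is 2010-03-08.
2010-03-08 is a Monday; no weekend or holiday adjustment applies.
The final due date is 2010-03-08.

2010-03-08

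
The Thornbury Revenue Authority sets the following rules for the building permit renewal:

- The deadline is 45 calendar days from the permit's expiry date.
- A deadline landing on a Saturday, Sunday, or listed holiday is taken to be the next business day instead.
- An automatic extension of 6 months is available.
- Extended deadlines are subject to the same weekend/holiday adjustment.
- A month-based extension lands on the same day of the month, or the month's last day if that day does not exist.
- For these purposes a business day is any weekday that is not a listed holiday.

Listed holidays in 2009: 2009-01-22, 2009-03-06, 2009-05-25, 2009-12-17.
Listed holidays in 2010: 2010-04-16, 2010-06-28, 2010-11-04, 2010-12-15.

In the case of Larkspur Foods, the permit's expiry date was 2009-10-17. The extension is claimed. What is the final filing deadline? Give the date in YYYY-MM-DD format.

2010-06-01

Trigger date 2009-10-17 + 45 calendar days = 2009-12-01.
2009-12-01 falls on a Tuesday, which is a business day, so no adjustment is needed.
Applying the 6 months extension: 6 months after 2009-12-01 is 2010-06-01.
2010-06-01 falls on a Tuesday, which is a business day, so no adjustment is needed.
The final due date is 2010-06-01.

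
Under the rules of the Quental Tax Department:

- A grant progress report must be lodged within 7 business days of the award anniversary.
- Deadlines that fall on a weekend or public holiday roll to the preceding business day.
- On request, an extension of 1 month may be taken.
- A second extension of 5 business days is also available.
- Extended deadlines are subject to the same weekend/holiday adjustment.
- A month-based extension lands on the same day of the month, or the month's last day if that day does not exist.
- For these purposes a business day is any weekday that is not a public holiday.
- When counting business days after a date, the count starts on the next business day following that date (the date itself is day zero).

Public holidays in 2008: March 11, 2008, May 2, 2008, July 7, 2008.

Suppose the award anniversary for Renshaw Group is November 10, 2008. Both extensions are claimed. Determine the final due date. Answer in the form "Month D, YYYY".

Counting 7 business days after November 10, 2008 (skipping weekends and listed holidays) reaches November 19, 2008.
November 19, 2008 is a Wednesday and not a listed holiday, so it stands.
Add 1 month to November 19, 2008: December 19, 2008.
December 19, 2008 is a Friday and not a listed holiday, so it stands.
Counting 5 further business days from December 19, 2008 reaches December 26, 2008.
December 26, 2008 falls on a Friday, which is a business day, so no adjustment is needed.
Deadline: December 26, 2008.

December 26, 2008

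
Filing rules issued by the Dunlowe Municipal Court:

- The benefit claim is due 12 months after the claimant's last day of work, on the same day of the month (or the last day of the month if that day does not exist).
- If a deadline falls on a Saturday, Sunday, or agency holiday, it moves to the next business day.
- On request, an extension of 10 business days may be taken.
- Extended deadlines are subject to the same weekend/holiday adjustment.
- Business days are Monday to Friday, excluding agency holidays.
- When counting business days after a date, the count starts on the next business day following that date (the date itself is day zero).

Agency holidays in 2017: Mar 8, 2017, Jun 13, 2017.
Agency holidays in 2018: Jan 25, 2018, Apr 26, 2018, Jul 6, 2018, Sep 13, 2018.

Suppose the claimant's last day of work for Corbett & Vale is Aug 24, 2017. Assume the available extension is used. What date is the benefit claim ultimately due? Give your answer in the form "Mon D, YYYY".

12 months after Aug 24, 2017, on the same day of the month, is Aug 24, 2018.
Aug 24, 2018 is a Friday and not a listed holiday, so it stands.
Counting 10 further business days from Aug 24, 2018 reaches Sep 7, 2018.
Sep 7, 2018 falls on a Friday, which is a business day, so no adjustment is needed.
The final due date is Sep 7, 2018.

Sep 7, 2018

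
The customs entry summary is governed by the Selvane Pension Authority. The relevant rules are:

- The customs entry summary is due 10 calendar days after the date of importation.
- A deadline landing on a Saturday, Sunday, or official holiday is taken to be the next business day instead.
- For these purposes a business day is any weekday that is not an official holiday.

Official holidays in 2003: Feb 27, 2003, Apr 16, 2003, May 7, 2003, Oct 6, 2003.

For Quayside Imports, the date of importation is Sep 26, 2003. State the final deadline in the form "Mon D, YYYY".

Oct 7, 2003

From Sep 26, 2003, 10 calendar days later is Oct 6, 2003.
Oct 6, 2003 is a listed holiday, so it moves to the next business day, Oct 7, 2003 (Tuesday).
The final due date is Oct 7, 2003.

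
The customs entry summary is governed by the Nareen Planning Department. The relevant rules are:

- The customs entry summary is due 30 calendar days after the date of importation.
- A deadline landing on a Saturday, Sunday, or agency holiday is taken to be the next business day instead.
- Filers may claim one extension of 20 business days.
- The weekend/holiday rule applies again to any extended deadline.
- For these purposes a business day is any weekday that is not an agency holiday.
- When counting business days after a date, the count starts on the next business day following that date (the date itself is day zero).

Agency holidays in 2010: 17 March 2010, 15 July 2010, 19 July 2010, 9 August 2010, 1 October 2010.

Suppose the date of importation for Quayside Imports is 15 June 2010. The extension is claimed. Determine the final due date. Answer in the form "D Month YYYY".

Adding 30 calendar days to 15 June 2010 gives 15 July 2010.
Because 15 July 2010 is a listed holiday, the deadline becomes 16 July 2010 (Friday).
Applying the 20-business-day extension: 20 business days after 16 July 2010 is 17 August 2010.
17 August 2010 is a Tuesday and not a listed holiday, so it stands.
Deadline: 17 August 2010.

17 August 2010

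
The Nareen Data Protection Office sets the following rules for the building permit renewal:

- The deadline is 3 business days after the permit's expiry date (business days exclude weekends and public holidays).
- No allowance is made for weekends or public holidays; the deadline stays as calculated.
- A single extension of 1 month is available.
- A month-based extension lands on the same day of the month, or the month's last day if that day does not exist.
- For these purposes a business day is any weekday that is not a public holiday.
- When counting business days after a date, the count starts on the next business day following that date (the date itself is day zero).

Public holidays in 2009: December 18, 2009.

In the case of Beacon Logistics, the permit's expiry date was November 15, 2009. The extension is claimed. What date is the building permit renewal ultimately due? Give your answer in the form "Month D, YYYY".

December 18, 2009

3 business days after November 15, 2009, excluding weekends and holidays, is November 18, 2009.
November 18, 2009 is a Wednesday; no weekend or holiday adjustment applies.
Applying the 1 month extension: 1 month after November 18, 2009 is December 18, 2009.
December 18, 2009 falls on a Friday. The rules make no weekend/holiday allowance, so it remains December 18, 2009.
Deadline: December 18, 2009.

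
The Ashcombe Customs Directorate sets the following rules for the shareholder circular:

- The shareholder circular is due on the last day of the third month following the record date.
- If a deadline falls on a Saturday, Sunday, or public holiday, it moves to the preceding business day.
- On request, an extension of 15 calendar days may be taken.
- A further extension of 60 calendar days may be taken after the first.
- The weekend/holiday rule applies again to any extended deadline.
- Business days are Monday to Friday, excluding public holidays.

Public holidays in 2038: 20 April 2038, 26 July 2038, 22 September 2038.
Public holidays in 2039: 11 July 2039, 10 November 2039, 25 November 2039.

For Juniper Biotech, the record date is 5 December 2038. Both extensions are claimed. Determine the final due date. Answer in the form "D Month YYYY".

3 months after 5 December 2038 is March 2039; that month ends on 31 March 2039.
31 March 2039 is a Thursday and not a listed holiday, so it stands.
The 15-calendar-day extension moves the deadline from 31 March 2039 to 15 April 2039.
Since 15 April 2039 is a Friday and not a holiday, the date is unchanged.
Applying the 60-calendar-day extension: 15 April 2039 + 60 days = 14 June 2039.
14 June 2039 is a Tuesday and not a listed holiday, so it stands.
So the filing is due 14 June 2039.

14 June 2039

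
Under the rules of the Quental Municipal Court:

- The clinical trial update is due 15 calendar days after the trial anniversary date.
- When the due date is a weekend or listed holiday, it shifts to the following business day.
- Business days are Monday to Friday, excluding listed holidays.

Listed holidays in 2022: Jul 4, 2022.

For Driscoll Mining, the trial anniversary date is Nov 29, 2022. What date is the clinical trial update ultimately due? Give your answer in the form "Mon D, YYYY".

From Nov 29, 2022, 15 calendar days later is Dec 14, 2022.
Dec 14, 2022 (Wednesday) is already a business day.
Deadline: Dec 14, 2022.

Dec 14, 2022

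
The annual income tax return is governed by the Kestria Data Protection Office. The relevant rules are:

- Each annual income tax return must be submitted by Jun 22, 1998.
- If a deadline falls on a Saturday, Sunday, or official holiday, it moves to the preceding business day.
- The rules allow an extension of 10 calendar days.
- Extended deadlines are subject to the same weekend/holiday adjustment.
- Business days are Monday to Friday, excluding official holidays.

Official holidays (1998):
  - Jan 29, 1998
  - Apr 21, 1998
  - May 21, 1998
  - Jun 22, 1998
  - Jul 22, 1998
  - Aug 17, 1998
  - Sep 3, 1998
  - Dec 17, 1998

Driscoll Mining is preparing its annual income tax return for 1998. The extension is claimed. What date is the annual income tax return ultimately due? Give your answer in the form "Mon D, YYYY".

The statutory due date is Jun 22, 1998.
Jun 22, 1998 falls on a listed holiday. Rolling to the preceding business day gives Jun 19, 1998, a Friday.
The 10-calendar-day extension moves the deadline from Jun 19, 1998 to Jun 29, 1998.
Jun 29, 1998 (Monday) is already a business day.
Deadline: Jun 29, 1998.

Jun 29, 1998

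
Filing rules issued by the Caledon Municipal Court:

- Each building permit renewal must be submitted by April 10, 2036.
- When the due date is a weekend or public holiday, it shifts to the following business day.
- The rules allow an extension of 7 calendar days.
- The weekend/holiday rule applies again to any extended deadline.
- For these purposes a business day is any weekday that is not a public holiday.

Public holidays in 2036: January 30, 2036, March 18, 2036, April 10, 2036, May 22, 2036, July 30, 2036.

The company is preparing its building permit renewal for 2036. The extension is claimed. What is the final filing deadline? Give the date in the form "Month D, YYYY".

The stated deadline is April 10, 2036.
Because April 10, 2036 is a listed holiday, the deadline becomes April 11, 2036 (Friday).
With the 7-day extension, April 11, 2036 becomes April 18, 2036.
April 18, 2036 (Friday) is already a business day.
The final due date is April 18, 2036.

April 18, 2036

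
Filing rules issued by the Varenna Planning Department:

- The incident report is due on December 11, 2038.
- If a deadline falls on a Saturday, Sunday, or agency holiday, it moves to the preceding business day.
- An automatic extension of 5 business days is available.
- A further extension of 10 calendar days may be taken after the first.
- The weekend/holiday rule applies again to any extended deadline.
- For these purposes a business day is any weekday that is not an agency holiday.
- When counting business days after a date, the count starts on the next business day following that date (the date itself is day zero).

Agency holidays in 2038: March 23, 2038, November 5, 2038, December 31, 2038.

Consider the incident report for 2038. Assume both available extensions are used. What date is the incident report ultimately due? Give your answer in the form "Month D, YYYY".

December 27, 2038

Start from the fixed due date, December 11, 2038.
Because December 11, 2038 is a Saturday, the deadline becomes December 10, 2038 (Friday).
The 5-business-day extension runs from December 10, 2038 to December 17, 2038.
December 17, 2038 falls on a Friday, which is a business day, so no adjustment is needed.
Add the 10 calendar-day extension to December 17, 2038: December 27, 2038.
December 27, 2038 (Monday) is already a business day.
Final deadline: December 27, 2038.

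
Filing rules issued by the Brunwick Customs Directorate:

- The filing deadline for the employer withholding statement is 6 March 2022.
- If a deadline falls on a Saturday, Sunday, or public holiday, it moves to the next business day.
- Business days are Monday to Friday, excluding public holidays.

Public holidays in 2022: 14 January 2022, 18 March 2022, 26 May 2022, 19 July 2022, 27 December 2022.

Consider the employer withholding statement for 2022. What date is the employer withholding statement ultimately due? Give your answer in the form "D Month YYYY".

The stated deadline is 6 March 2022.
Because 6 March 2022 is a Sunday, the deadline becomes 7 March 2022 (Monday).
So the filing is due 7 March 2022.

7 March 2022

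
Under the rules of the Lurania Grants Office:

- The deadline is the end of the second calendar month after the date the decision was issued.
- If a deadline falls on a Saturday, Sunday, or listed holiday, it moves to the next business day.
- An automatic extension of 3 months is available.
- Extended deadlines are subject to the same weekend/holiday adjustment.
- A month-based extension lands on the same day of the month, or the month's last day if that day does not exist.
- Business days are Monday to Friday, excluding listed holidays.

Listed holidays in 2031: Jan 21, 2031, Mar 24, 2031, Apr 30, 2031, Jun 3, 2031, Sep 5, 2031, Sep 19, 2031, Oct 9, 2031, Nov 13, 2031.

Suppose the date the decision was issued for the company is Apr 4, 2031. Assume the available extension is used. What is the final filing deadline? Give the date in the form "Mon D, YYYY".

Sep 30, 2031

2 months after Apr 4, 2031 is June 2031; that month ends on Jun 30, 2031.
Since Jun 30, 2031 is a Monday and not a holiday, the date is unchanged.
Add 3 months to Jun 30, 2031: Sep 30, 2031.
Sep 30, 2031 falls on a Tuesday, which is a business day, so no adjustment is needed.
The final due date is Sep 30, 2031.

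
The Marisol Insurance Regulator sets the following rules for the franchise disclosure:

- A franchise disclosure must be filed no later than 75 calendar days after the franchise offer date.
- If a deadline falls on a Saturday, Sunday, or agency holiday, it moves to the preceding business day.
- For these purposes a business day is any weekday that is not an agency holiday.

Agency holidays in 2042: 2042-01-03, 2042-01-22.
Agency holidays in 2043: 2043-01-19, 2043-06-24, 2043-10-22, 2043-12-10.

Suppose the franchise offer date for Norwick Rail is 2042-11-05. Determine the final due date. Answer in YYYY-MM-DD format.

Adding 75 calendar days to 2042-11-05 gives 2043-01-19.
Because 2043-01-19 is a listed holiday, the deadline becomes 2043-01-16 (Friday).
Deadline: 2043-01-16.

2043-01-16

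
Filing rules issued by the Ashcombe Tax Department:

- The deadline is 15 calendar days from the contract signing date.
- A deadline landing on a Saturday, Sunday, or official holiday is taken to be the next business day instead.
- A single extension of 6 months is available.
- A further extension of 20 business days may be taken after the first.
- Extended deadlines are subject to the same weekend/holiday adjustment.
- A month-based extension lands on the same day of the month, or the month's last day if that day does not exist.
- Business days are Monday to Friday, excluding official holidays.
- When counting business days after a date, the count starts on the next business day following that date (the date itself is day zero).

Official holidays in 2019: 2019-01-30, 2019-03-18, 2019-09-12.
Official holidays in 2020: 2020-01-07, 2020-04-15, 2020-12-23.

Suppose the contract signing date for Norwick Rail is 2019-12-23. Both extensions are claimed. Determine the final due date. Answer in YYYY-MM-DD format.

2020-08-05

15 calendar days after 2019-12-23 is 2020-01-07.
2020-01-07 falls on a listed holiday. Rolling to the next business day gives 2020-01-08, a Wednesday.
Applying the 6 months extension: 6 months after 2020-01-08 is 2020-07-08.
2020-07-08 (Wednesday) is already a business day.
Counting 20 further business days from 2020-07-08 reaches 2020-08-05.
2020-08-05 (Wednesday) is already a business day.
The final due date is 2020-08-05.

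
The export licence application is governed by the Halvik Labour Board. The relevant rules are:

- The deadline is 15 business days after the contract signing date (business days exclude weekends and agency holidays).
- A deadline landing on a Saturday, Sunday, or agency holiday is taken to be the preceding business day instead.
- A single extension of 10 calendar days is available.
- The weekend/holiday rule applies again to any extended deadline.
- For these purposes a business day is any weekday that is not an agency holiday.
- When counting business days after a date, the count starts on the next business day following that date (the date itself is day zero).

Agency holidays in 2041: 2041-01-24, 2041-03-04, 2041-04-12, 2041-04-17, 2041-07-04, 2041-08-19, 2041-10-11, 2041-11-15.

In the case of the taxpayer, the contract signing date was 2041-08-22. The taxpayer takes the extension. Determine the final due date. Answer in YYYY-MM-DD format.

Starting the day after 2041-08-22 and counting 15 business days lands on 2041-09-12.
2041-09-12 (Thursday) is already a business day.
Add the 10 calendar-day extension to 2041-09-12: 2041-09-22.
Because 2041-09-22 is a Sunday, the deadline becomes 2041-09-20 (Friday).
Final deadline: 2041-09-20.

2041-09-20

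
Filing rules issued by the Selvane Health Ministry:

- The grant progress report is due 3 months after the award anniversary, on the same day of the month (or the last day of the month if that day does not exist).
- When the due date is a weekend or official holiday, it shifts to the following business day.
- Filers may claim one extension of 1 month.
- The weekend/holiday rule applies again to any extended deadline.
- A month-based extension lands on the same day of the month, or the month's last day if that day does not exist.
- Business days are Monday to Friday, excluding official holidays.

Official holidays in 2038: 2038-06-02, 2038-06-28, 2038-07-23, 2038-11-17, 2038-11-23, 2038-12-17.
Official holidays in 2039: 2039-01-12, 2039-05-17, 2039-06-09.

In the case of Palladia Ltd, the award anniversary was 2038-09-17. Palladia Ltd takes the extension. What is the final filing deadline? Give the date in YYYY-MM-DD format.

Moving 3 months forward from 2038-09-17 on the corresponding day gives 2038-12-17.
2038-12-17 is a listed holiday, so it moves to the next business day, 2038-12-20 (Monday).
The 1 month extension carries 2038-12-20 to 2039-01-20.
2039-01-20 falls on a Thursday, which is a business day, so no adjustment is needed.
So the filing is due 2039-01-20.

2039-01-20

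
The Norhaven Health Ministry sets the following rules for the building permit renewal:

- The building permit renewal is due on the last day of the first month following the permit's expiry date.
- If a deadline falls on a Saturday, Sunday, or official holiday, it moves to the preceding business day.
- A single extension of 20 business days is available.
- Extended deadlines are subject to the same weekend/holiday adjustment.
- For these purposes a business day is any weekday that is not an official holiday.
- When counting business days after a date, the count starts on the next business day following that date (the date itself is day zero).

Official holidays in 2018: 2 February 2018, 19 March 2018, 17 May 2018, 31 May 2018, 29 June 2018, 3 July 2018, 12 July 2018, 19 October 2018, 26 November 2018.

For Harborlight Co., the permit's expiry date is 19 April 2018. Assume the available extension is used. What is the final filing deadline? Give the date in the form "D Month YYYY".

1 month after 19 April 2018 is May 2018; that month ends on 31 May 2018.
31 May 2018 is a listed holiday; the preceding business day is 30 May 2018 (Wednesday).
Counting 20 further business days from 30 May 2018 reaches 28 June 2018.
Since 28 June 2018 is a Thursday and not a holiday, the date is unchanged.
So the filing is due 28 June 2018.

28 June 2018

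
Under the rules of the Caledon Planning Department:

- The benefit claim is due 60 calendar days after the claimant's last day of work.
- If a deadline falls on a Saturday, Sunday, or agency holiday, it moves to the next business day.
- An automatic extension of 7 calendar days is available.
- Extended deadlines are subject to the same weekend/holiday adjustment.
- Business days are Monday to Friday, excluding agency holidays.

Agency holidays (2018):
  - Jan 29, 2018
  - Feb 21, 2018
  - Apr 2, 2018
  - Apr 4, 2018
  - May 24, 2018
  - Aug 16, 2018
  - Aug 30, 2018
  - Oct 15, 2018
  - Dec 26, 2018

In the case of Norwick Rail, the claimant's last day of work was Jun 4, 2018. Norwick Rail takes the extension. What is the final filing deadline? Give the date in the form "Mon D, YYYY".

Aug 10, 2018

Trigger date Jun 4, 2018 + 60 calendar days = Aug 3, 2018.
Since Aug 3, 2018 is a Friday and not a holiday, the date is unchanged.
With the 7-day extension, Aug 3, 2018 becomes Aug 10, 2018.
Aug 10, 2018 is a Friday and not a listed holiday, so it stands.
The final due date is Aug 10, 2018.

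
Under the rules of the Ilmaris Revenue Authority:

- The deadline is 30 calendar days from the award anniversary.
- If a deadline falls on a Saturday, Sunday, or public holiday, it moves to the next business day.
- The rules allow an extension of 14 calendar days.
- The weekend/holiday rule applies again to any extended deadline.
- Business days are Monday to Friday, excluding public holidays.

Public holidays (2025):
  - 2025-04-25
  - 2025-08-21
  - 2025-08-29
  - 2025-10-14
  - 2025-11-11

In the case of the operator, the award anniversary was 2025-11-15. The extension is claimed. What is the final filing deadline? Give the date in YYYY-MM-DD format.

Trigger date 2025-11-15 + 30 calendar days = 2025-12-15.
2025-12-15 falls on a Monday, which is a business day, so no adjustment is needed.
Add the 14 calendar-day extension to 2025-12-15: 2025-12-29.
2025-12-29 falls on a Monday, which is a business day, so no adjustment is needed.
So the filing is due 2025-12-29.

2025-12-29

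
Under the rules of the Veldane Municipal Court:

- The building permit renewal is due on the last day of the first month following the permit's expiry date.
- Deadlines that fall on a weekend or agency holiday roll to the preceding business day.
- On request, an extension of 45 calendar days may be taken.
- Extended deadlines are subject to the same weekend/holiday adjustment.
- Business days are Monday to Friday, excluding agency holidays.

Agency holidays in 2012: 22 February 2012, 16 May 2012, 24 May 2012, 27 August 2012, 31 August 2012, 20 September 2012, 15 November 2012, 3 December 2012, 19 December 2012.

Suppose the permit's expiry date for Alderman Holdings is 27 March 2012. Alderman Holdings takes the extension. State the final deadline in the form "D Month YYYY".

14 June 2012

The first month after 27 March 2012 is April 2012, whose last day is 30 April 2012.
Since 30 April 2012 is a Monday and not a holiday, the date is unchanged.
The 45-calendar-day extension moves the deadline from 30 April 2012 to 14 June 2012.
14 June 2012 falls on a Thursday, which is a business day, so no adjustment is needed.
The final due date is 14 June 2012.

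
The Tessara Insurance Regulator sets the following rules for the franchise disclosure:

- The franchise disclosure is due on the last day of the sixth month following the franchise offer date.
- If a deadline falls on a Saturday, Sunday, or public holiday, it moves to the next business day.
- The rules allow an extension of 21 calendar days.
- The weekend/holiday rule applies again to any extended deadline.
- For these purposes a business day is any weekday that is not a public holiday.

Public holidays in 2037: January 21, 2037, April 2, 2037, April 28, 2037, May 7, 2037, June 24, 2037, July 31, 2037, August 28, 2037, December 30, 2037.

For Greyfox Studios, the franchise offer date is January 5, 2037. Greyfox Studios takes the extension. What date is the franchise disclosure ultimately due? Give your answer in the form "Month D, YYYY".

The sixth month after January 5, 2037 is July 2037, whose last day is July 31, 2037.
July 31, 2037 is a listed holiday, so it moves to the next business day, August 3, 2037 (Monday).
Add the 21 calendar-day extension to August 3, 2037: August 24, 2037.
August 24, 2037 is a Monday and not a listed holiday, so it stands.
Final deadline: August 24, 2037.

August 24, 2037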